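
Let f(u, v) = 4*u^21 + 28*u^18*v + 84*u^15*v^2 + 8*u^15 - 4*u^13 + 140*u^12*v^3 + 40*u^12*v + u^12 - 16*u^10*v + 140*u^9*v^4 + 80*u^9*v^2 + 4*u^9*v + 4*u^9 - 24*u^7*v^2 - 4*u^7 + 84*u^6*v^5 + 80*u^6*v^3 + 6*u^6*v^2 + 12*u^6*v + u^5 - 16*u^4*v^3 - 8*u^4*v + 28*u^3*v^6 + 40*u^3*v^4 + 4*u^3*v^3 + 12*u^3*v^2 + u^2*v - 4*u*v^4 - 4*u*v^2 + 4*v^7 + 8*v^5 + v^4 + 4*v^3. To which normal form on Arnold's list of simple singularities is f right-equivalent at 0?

D_{5}

The Hessian of f at 0 is [[0, 0], [0, 0]] with rank 0, so corank 2. A Groebner basis of the Jacobian ideal J(f) in C{u,v} is {u^3 + 2*u^2 - 8*v^2, u^2/4 + v^3 - v^2, u*v - 2*v^2}; counting standard monomials gives mu = 5. Corank 2; j^3 = v*(u - 2*v)^2 has shape L^2 M (L != M), so D-series; mu = 5 gives D_5.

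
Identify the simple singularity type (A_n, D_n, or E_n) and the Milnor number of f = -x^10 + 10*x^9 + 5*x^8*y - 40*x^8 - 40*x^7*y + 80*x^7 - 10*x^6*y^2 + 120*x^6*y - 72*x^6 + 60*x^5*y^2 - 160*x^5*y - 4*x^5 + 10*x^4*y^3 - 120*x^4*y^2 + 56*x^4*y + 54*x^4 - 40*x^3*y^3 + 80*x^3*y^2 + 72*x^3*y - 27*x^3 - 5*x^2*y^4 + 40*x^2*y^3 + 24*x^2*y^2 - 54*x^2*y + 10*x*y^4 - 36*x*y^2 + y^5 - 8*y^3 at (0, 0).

The Hessian of f at 0 is [[0, 0], [0, 0]] with rank 0, so corank 2. A Groebner basis of the Jacobian ideal J(f) in C{x,y} is {-729*x^2/128 + x*y^3 + 27*x*y^2/8 - 243*x*y/32 + 9*y^3/4 - 81*y^2/32, 729*x^2/80 - 27*x*y^2/5 + 243*x*y/20 + y^4 - 18*y^3/5 + 81*y^2/20, x^3 - 9*x^2/20 - 16*x*y^2/15 - 3*x*y/5 - 56*y^3/135 - y^2/5, x^2*y + 9*x^2/40 + 6*x*y^2/5 + 3*x*y/10 + 16*y^3/45 + y^2/10}; counting standard monomials gives mu = 8. Corank 2; j^3 = -(3*x + 2*y)^3 is a perfect cube, so E-series; the 5-jet and mu = 8 give E_8.

Type E_{8}, Milnor number mu = 8.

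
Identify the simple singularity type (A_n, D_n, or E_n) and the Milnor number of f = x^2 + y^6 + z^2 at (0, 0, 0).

Type A5, Milnor number mu = 5.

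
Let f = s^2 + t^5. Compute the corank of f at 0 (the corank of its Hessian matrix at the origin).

1

The Hessian at 0 is [[2, 0], [0, 0]] of rank 1; hence corank 1.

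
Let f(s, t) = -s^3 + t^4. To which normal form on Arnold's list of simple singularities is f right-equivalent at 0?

E6

The Hessian of f at 0 has rank 0. Corank 2; j^3 = -s^3 is a perfect cube, so E-series; the 4-jet and mu = 6 give E_6.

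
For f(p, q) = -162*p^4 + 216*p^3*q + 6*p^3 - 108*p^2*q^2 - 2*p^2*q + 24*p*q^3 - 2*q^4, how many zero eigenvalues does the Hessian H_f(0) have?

Hessian at 0 has rank 0.

2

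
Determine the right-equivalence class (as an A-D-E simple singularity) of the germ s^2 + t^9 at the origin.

The Hessian of f at 0 has rank 1. Corank 1: A-series; mu = 8 gives A_8.

A_{8}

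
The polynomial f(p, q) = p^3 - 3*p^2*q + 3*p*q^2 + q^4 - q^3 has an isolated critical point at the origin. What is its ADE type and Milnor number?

Type E6, Milnor number mu = 6.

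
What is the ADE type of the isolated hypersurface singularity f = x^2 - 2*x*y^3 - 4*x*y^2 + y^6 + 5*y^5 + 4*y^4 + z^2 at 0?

A_4

The Hessian of f at 0 is [[2, 0, 0], [0, 0, 0], [0, 0, 2]] with rank 2, so corank 1. A Groebner basis of the Jacobian ideal J(f) in C{x,y,z} is {-x + y^3 + 2*y^2, x^2, x*y - 2*x + 4*y^2, z}; counting standard monomials gives mu = 4. Corank 1: A-series; mu = 4 gives A_4.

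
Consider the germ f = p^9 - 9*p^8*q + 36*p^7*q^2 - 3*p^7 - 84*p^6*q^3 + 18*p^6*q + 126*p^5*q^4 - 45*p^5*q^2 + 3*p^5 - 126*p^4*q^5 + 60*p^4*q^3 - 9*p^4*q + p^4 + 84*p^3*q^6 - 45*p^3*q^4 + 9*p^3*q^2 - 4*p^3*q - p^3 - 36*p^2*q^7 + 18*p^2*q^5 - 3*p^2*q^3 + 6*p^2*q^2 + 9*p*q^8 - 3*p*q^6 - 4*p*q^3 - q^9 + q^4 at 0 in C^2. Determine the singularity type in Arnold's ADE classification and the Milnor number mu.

The Hessian of f at 0 is [[0, 0], [0, 0]] with rank 0, so corank 2. A Groebner basis of the Jacobian ideal J(f) in C{p,q} is {q^4, p*q^2 - q^3/3, p^2}; counting standard monomials gives mu = 6. Corank 2; j^3 = -p^3 is a perfect cube, so E-series; the 4-jet and mu = 6 give E_6.

Type E_{6}, Milnor number mu = 6.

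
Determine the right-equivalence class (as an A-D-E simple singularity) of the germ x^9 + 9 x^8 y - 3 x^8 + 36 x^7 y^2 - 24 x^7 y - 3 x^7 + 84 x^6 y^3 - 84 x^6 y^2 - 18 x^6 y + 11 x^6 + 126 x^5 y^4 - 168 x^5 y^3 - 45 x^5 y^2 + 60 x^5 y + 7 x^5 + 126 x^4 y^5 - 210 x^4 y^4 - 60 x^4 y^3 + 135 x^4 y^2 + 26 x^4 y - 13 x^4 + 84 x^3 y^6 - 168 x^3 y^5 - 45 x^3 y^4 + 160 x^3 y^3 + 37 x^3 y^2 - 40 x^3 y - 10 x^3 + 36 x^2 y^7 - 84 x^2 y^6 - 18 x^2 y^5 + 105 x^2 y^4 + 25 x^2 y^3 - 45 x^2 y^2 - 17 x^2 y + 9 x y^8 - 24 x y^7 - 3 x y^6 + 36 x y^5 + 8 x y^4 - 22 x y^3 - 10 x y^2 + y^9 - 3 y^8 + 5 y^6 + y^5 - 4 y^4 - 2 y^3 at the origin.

D_{4}

The Hessian of f at 0 has rank 0. Corank 2; j^3 = -(2*x + y)*(5*x^2 + 6*x*y + 2*y^2) splits into three distinct lines over C (the quadratic factor has nonzero discriminant), so D_4.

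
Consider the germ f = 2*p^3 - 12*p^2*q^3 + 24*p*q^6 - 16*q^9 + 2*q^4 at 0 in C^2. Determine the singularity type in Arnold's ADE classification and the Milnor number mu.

The Hessian of f at 0 has rank 0. Corank 2; j^3 = 2*p^3 is a perfect cube, so E-series; the 4-jet and mu = 6 give E_6.

Type E_{6}, Milnor number mu = 6.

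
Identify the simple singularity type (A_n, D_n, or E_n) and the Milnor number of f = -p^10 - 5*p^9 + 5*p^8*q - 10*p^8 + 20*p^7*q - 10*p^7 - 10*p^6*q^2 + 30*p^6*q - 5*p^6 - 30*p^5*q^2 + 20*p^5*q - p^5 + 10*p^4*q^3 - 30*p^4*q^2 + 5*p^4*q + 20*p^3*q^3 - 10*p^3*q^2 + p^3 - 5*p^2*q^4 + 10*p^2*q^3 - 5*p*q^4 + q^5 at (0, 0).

Type E_{8}, Milnor number mu = 8.

The Hessian of f at 0 has rank 0. Corank 2; j^3 = p^3 is a perfect cube, so E-series; the 5-jet and mu = 8 give E_8.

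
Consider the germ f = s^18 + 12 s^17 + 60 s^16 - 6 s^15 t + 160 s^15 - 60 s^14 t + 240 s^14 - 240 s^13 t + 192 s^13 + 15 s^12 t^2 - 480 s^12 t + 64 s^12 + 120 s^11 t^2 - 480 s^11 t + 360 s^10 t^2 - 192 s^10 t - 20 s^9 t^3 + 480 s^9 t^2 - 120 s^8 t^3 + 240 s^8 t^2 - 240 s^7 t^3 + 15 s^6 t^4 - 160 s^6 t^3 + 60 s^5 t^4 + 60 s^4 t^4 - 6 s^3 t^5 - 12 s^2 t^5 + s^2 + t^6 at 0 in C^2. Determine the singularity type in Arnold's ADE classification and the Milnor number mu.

Type A5, Milnor number mu = 5.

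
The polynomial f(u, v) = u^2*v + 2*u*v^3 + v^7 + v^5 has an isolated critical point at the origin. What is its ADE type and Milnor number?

The Hessian of f at 0 has rank 0. Corank 2; j^3 = u^2*v has shape L^2 M (L != M), so D-series; mu = 8 gives D_8.

Type D_8, Milnor number mu = 8.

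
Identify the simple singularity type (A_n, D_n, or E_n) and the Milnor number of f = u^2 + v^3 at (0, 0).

Type A2, Milnor number mu = 2.

The Hessian of f at 0 has rank 1. Corank 1: A-series; mu = 2 gives A_2.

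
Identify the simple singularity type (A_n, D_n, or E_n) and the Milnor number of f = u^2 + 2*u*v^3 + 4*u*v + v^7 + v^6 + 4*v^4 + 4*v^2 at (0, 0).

Type A_6, Milnor number mu = 6.

The Hessian of f at 0 has rank 1. Corank 1: A-series; mu = 6 gives A_6.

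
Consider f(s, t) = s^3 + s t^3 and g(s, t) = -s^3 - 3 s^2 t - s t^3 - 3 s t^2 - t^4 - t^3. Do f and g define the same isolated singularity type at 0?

The Hessian of f at 0 has rank 0. Corank 2; j^3 = s^3 is a perfect cube, so E-series; the 4-jet and mu = 7 give E_7. The Hessian of g at 0 has rank 0. Corank 2; j^3 = -(s + t)^3 is a perfect cube, so E-series; the 4-jet and mu = 7 give E_7. Both have type E_7, hence right-equivalent.

Yes.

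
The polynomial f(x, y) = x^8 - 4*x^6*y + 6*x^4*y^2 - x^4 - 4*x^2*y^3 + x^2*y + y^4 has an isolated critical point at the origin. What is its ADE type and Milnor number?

The Hessian of f at 0 has rank 0. Corank 2; j^3 = x^2*y has shape L^2 M (L != M), so D-series; mu = 5 gives D_5.

Type D_{5}, Milnor number mu = 5.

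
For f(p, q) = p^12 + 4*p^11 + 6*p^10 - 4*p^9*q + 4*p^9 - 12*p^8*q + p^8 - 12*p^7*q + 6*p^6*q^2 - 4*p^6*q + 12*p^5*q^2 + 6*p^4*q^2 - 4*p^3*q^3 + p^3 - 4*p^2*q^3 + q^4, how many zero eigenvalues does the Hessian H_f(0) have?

Hessian at 0 has rank 0.

2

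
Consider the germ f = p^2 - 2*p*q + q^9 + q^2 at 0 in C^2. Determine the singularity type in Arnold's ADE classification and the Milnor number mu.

Type A8, Milnor number mu = 8.

The Hessian of f at 0 has rank 1. Corank 1: A-series; mu = 8 gives A_8.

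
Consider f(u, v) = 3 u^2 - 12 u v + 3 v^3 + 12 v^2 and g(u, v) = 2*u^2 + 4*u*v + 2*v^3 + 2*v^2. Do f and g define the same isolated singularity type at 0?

Yes.

The Hessian of f at 0 is [[6, -12], [-12, 24]] with rank 1, so corank 1. A Groebner basis of the Jacobian ideal J(f) in C{u,v} is {v^2, u - 2*v}; counting standard monomials gives mu = 2. Corank 1: A-series; mu = 2 gives A_2. The Hessian of g at 0 is [[4, 4], [4, 4]] with rank 1, so corank 1. A Groebner basis of the Jacobian ideal J(g) in C{u,v} is {v^2, u + v}; counting standard monomials gives mu = 2. Corank 1: A-series; mu = 2 gives A_2. Both have type A_2, hence right-equivalent.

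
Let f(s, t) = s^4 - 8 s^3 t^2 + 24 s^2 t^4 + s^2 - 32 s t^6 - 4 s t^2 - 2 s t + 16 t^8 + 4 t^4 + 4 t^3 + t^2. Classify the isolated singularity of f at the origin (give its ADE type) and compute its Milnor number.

Type A_3, Milnor number mu = 3.

The Hessian of f at 0 has rank 1. Corank 1: A-series; mu = 3 gives A_3.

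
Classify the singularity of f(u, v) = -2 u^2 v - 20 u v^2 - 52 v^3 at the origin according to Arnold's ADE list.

The Hessian of f at 0 has rank 0. Corank 2; j^3 = -2*v*(u^2 + 10*u*v + 26*v^2) splits into three distinct lines over C (the quadratic factor has nonzero discriminant), so D_4.

D_4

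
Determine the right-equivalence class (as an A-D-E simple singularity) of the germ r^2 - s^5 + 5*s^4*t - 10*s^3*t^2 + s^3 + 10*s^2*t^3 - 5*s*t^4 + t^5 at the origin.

E_8

The Hessian of f at 0 has rank 1. Corank 2; j^3 = s^3 is a perfect cube, so E-series; the 5-jet and mu = 8 give E_8.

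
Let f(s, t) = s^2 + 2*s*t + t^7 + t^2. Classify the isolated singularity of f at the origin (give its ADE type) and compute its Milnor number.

Type A6, Milnor number mu = 6.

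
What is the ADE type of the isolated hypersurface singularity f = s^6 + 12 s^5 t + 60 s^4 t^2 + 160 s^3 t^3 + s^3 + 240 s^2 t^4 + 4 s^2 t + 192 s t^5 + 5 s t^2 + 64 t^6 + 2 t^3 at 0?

The Hessian of f at 0 has rank 0. Corank 2; j^3 = (s + t)^2*(s + 2*t) has shape L^2 M (L != M), so D-series; mu = 7 gives D_7.

D7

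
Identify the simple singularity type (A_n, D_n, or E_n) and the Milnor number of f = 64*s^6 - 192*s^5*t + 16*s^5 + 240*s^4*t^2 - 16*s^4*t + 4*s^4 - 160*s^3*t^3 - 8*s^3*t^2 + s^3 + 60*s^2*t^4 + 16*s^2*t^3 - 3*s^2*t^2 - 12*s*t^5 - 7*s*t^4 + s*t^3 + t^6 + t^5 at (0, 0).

The Hessian of f at 0 is [[0, 0], [0, 0]] with rank 0, so corank 2. A Groebner basis of the Jacobian ideal J(f) in C{s,t} is {3*s^2/7 + t^4 + t^3/7, s^3, s^2*t - s^2/7 - t^3/21, -s^2 + s*t^2 - t^3/3}; counting standard monomials gives mu = 7. Corank 2; j^3 = s^3 is a perfect cube, so E-series; the 4-jet and mu = 7 give E_7.

Type E7, Milnor number mu = 7.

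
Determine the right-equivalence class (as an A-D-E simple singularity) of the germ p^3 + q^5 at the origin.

E_{8}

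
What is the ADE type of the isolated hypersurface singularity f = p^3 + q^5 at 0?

The Hessian of f at 0 has rank 0. Corank 2; j^3 = p^3 is a perfect cube, so E-series; the 5-jet and mu = 8 give E_8.

E_8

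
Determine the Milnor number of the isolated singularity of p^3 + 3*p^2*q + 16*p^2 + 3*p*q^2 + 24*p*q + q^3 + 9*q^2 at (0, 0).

The Hessian of f at 0 is [[32, 24], [24, 18]] with rank 1, so corank 1. A Groebner basis of the Jacobian ideal J(f) in C{p,q} is {q^2, p + 3*q/4}; counting standard monomials gives mu = 2. Corank 1: A-series; mu = 2 gives A_2.

2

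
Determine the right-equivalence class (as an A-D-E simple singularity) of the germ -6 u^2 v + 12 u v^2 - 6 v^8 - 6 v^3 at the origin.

D_{9}

The Hessian of f at 0 has rank 0. Corank 2; j^3 = -6*v*(u - v)^2 has shape L^2 M (L != M), so D-series; mu = 9 gives D_9.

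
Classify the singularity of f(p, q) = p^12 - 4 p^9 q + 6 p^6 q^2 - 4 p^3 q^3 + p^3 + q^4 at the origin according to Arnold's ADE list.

The Hessian of f at 0 has rank 0. Corank 2; j^3 = p^3 is a perfect cube, so E-series; the 4-jet and mu = 6 give E_6.

E_{6}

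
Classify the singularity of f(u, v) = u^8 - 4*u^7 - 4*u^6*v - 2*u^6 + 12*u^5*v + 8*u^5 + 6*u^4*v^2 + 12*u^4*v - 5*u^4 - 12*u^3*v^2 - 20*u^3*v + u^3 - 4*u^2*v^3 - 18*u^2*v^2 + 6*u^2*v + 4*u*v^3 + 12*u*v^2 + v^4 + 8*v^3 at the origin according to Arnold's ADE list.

E_6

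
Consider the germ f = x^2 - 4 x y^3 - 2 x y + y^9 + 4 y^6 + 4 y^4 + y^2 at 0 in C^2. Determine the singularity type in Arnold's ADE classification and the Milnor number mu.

Type A8, Milnor number mu = 8.

The Hessian of f at 0 has rank 1. Corank 1: A-series; mu = 8 gives A_8.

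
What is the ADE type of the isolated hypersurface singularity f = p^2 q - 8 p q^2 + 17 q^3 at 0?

The Hessian of f at 0 has rank 0. Corank 2; j^3 = q*(p^2 - 8*p*q + 17*q^2) splits into three distinct lines over C (the quadratic factor has nonzero discriminant), so D_4.

D_{4}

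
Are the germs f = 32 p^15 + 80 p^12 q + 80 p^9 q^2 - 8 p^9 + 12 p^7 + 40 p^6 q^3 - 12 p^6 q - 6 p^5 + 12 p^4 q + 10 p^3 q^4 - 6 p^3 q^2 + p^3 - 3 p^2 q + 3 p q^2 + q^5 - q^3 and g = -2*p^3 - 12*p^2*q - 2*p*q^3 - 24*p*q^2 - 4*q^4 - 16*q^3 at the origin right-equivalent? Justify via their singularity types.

The Hessian of f at 0 has rank 0. Corank 2; j^3 = (p - q)^3 is a perfect cube, so E-series; the 5-jet and mu = 8 give E_8. The Hessian of g at 0 has rank 0. Corank 2; j^3 = -2*(p + 2*q)^3 is a perfect cube, so E-series; the 4-jet and mu = 7 give E_7. f is E_8 but g is E_7, hence not right-equivalent.

No.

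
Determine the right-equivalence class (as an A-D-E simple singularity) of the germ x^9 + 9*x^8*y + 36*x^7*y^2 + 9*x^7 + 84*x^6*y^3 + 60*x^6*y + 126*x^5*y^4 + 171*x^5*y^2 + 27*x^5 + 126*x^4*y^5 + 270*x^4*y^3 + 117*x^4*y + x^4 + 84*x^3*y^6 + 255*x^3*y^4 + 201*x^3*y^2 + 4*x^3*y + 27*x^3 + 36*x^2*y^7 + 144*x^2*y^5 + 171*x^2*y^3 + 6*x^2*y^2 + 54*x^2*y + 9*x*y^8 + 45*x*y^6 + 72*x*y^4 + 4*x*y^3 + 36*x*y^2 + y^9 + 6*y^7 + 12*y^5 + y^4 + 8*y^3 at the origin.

E_{6}

The Hessian of f at 0 is [[0, 0], [0, 0]] with rank 0, so corank 2. A Groebner basis of the Jacobian ideal J(f) in C{x,y} is {y^4, x*y^2 + 7*y^3/9, x^2 + 4*x*y/3 + 4*y^2/9}; counting standard monomials gives mu = 6. Corank 2; j^3 = (3*x + 2*y)^3 is a perfect cube, so E-series; the 4-jet and mu = 6 give E_6.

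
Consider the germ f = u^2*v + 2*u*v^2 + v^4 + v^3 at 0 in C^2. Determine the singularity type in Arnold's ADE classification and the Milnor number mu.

The Hessian of f at 0 is [[0, 0], [0, 0]] with rank 0, so corank 2. A Groebner basis of the Jacobian ideal J(f) in C{u,v} is {u^3 - u^2/4 + v^2/4, u^2/4 + v^3 - v^2/4, u*v + v^2}; counting standard monomials gives mu = 5. Corank 2; j^3 = v*(u + v)^2 has shape L^2 M (L != M), so D-series; mu = 5 gives D_5.

Type D5, Milnor number mu = 5.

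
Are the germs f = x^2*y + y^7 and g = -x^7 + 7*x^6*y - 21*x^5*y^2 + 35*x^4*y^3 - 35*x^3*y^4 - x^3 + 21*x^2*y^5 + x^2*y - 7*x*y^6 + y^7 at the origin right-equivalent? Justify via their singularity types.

Yes.

The Hessian of f at 0 has rank 0. Corank 2; j^3 = x^2*y has shape L^2 M (L != M), so D-series; mu = 8 gives D_8. The Hessian of g at 0 has rank 0. Corank 2; j^3 = -x^2*(x - y) has shape L^2 M (L != M), so D-series; mu = 8 gives D_8. Both have type D_8, hence right-equivalent.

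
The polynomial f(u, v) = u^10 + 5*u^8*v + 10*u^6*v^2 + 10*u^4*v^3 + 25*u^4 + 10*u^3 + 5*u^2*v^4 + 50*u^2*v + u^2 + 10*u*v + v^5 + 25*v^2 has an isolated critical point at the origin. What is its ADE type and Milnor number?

Type A4, Milnor number mu = 4.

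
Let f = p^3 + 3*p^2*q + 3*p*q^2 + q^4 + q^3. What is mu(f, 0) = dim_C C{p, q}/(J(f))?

6

The Hessian of f at 0 has rank 0. Corank 2; j^3 = (p + q)^3 is a perfect cube, so E-series; the 4-jet and mu = 6 give E_6.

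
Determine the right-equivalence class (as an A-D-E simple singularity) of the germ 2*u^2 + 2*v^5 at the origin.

A_4

The Hessian of f at 0 has rank 1. Corank 1: A-series; mu = 4 gives A_4.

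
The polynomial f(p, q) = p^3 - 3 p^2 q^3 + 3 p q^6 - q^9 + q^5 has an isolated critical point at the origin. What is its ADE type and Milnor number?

The Hessian of f at 0 is [[0, 0], [0, 0]] with rank 0, so corank 2. A Groebner basis of the Jacobian ideal J(f) in C{p,q} is {-p^2/2 + p*q^3, q^4, p^3, p^2*q}; counting standard monomials gives mu = 8. Corank 2; j^3 = p^3 is a perfect cube, so E-series; the 5-jet and mu = 8 give E_8.

Type E_{8}, Milnor number mu = 8.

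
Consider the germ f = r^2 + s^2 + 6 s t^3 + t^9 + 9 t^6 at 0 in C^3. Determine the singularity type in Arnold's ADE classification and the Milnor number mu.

Type A_{8}, Milnor number mu = 8.

The Hessian of f at 0 has rank 2. Corank 1: A-series; mu = 8 gives A_8.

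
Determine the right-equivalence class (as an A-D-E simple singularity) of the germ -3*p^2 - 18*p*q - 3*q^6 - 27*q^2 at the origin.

The Hessian of f at 0 has rank 1. Corank 1: A-series; mu = 5 gives A_5.

A5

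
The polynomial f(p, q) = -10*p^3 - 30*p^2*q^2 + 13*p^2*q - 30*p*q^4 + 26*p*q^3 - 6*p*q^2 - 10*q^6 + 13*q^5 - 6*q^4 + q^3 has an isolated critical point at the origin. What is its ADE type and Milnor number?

Type D_{4}, Milnor number mu = 4.

The Hessian of f at 0 has rank 0. Corank 2; j^3 = -(2*p - q)*(5*p^2 - 4*p*q + q^2) splits into three distinct lines over C (the quadratic factor has nonzero discriminant), so D_4.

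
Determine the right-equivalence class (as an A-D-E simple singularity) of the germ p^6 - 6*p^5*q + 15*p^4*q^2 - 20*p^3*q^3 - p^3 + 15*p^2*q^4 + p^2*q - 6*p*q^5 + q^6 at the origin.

D7

The Hessian of f at 0 has rank 0. Corank 2; j^3 = -p^2*(p - q) has shape L^2 M (L != M), so D-series; mu = 7 gives D_7.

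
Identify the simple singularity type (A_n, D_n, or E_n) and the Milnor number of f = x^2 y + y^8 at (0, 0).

Type D9, Milnor number mu = 9.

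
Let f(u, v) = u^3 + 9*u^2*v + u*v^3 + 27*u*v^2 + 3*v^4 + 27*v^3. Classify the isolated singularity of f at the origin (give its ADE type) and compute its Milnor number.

Type E_{7}, Milnor number mu = 7.

The Hessian of f at 0 has rank 0. Corank 2; j^3 = (u + 3*v)^3 is a perfect cube, so E-series; the 4-jet and mu = 7 give E_7.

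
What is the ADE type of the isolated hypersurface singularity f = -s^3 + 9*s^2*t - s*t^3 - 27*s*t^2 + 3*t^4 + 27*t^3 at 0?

E_7

The Hessian of f at 0 has rank 0. Corank 2; j^3 = -(s - 3*t)^3 is a perfect cube, so E-series; the 4-jet and mu = 7 give E_7.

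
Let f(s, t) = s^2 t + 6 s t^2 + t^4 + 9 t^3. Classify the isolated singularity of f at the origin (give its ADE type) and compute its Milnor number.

Type D_{5}, Milnor number mu = 5.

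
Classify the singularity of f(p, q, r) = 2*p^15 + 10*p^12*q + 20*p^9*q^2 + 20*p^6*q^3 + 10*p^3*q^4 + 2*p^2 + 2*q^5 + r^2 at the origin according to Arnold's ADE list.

A_{4}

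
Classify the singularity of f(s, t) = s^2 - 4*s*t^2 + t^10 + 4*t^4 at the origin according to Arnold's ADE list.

A9

The Hessian of f at 0 has rank 1. Corank 1: A-series; mu = 9 gives A_9.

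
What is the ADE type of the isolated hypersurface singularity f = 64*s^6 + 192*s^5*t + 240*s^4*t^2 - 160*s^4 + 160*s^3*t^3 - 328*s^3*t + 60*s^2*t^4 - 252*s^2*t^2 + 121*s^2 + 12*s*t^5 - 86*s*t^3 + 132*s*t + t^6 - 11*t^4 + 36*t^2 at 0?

A_{3}

The Hessian of f at 0 is [[242, 132], [132, 72]] with rank 1, so corank 1. A Groebner basis of the Jacobian ideal J(f) in C{s,t} is {t^3, s + 6*t/11}; counting standard monomials gives mu = 3. Corank 1: A-series; mu = 3 gives A_3.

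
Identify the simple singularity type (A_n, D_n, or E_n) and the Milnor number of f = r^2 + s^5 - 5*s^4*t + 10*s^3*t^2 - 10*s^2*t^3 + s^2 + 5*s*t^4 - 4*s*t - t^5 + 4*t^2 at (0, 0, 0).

Type A4, Milnor number mu = 4.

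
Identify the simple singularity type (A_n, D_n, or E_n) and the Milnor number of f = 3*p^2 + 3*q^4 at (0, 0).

The Hessian of f at 0 has rank 1. Corank 1: A-series; mu = 3 gives A_3.

Type A_{3}, Milnor number mu = 3.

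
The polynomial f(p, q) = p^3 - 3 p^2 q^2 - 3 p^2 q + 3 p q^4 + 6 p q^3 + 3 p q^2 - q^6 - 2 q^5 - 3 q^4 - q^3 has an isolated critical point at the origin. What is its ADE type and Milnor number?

The Hessian of f at 0 is [[0, 0], [0, 0]] with rank 0, so corank 2. A Groebner basis of the Jacobian ideal J(f) in C{p,q} is {q^4, p^3 - 3*p^2*q + 3*p^2/2 - 3*p*q + 2*q^3 + 3*q^2/2, -p^2/2 + p*q^2 + p*q - q^3 - q^2/2}; counting standard monomials gives mu = 8. Corank 2; j^3 = (p - q)^3 is a perfect cube, so E-series; the 5-jet and mu = 8 give E_8.

Type E8, Milnor number mu = 8.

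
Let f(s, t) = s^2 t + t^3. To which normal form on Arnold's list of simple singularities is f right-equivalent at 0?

D_4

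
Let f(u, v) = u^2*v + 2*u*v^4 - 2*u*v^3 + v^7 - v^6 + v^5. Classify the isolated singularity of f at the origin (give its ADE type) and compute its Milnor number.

Type D_7, Milnor number mu = 7.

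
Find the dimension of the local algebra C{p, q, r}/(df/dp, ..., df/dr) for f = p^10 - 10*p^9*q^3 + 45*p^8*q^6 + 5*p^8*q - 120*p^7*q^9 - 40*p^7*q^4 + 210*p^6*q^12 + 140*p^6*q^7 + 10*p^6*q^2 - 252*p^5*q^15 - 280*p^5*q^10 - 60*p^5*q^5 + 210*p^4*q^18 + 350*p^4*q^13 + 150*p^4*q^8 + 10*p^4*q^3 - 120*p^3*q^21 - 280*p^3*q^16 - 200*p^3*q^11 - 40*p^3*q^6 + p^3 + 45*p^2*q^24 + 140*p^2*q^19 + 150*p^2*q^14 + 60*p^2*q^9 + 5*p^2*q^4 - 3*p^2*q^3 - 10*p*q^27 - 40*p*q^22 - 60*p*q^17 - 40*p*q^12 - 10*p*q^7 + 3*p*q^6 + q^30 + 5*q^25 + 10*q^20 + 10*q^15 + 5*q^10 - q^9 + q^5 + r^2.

8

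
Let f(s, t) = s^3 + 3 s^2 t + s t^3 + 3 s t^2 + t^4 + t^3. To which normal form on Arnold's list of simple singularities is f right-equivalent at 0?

E_{7}

The Hessian of f at 0 is [[0, 0], [0, 0]] with rank 0, so corank 2. A Groebner basis of the Jacobian ideal J(f) in C{s,t} is {s^3 + 3*s^2*t + 6*s^2 + 12*s*t + 6*t^2, -3*s^2 + s*t^2 - 6*s*t - 3*t^2, 3*s^2 + 6*s*t + t^3 + 3*t^2}; counting standard monomials gives mu = 7. Corank 2; j^3 = (s + t)^3 is a perfect cube, so E-series; the 4-jet and mu = 7 give E_7.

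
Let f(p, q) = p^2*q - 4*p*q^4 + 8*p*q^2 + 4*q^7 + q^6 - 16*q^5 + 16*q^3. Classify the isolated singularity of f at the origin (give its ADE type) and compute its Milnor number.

Type D7, Milnor number mu = 7.

The Hessian of f at 0 has rank 0. Corank 2; j^3 = q*(p + 4*q)^2 has shape L^2 M (L != M), so D-series; mu = 7 gives D_7.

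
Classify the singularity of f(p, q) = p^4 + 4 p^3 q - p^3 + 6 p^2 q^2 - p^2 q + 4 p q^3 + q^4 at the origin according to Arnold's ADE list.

D_5

The Hessian of f at 0 is [[0, 0], [0, 0]] with rank 0, so corank 2. A Groebner basis of the Jacobian ideal J(f) in C{p,q} is {p*q^2, p*q/4 + q^3, p^2 + p*q}; counting standard monomials gives mu = 5. Corank 2; j^3 = -p^2*(p + q) has shape L^2 M (L != M), so D-series; mu = 5 gives D_5.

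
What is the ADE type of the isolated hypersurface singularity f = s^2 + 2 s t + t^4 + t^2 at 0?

A3

The Hessian of f at 0 has rank 1. Corank 1: A-series; mu = 3 gives A_3.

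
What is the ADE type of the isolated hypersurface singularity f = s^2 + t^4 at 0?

A_3

The Hessian of f at 0 has rank 1. Corank 1: A-series; mu = 3 gives A_3.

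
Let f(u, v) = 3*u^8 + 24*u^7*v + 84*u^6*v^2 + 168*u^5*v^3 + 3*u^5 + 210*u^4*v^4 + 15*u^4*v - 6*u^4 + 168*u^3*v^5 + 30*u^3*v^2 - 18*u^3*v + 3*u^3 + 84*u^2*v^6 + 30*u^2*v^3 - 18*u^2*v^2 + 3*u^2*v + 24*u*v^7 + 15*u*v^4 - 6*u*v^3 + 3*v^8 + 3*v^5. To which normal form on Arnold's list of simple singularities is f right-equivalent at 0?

D_9

The Hessian of f at 0 is [[0, 0], [0, 0]] with rank 0, so corank 2. A Groebner basis of the Jacobian ideal J(f) in C{u,v} is {u^2*v^2 + 11*u^2*v/4 - u^2 + 5*u*v^2/2 - 3*u*v/4 + 3*v^3/4, -53*u^2*v/8 + 2*u^2 + u*v^3 - 21*u*v^2/4 + 13*u*v/8 - 13*v^3/8, 21*u^2*v/2 - 3*u^2 + 7*u*v^2 - 5*u*v/2 + v^4 + 5*v^3/2, u^3 + 3*u^2*v - u^2 + 3*u*v^2 - u*v + v^3}; counting standard monomials gives mu = 9. Corank 2; j^3 = 3*u^2*(u + v) has shape L^2 M (L != M), so D-series; mu = 9 gives D_9.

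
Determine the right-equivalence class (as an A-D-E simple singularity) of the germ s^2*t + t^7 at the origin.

D_8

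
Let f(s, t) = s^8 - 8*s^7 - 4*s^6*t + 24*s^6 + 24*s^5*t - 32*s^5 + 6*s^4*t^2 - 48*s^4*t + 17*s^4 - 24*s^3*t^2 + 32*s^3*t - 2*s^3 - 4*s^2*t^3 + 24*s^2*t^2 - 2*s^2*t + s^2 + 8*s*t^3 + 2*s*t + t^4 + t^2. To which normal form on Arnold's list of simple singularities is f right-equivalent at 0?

The Hessian of f at 0 has rank 1. Corank 1: A-series; mu = 3 gives A_3.

A_{3}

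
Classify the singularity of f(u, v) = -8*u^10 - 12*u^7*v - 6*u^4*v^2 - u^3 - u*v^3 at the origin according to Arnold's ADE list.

E_{7}

The Hessian of f at 0 has rank 0. Corank 2; j^3 = -u^3 is a perfect cube, so E-series; the 4-jet and mu = 7 give E_7.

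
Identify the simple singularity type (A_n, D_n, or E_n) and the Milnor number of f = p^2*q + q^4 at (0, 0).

The Hessian of f at 0 is [[0, 0], [0, 0]] with rank 0, so corank 2. A Groebner basis of the Jacobian ideal J(f) in C{p,q} is {p^3, p^2/4 + q^3, p*q}; counting standard monomials gives mu = 5. Corank 2; j^3 = p^2*q has shape L^2 M (L != M), so D-series; mu = 5 gives D_5.

Type D_5, Milnor number mu = 5.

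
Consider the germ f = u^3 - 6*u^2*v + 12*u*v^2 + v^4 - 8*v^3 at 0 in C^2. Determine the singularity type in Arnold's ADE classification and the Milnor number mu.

Type E_6, Milnor number mu = 6.

The Hessian of f at 0 is [[0, 0], [0, 0]] with rank 0, so corank 2. A Groebner basis of the Jacobian ideal J(f) in C{u,v} is {v^3, u^2 - 4*u*v + 4*v^2}; counting standard monomials gives mu = 6. Corank 2; j^3 = (u - 2*v)^3 is a perfect cube, so E-series; the 4-jet and mu = 6 give E_6.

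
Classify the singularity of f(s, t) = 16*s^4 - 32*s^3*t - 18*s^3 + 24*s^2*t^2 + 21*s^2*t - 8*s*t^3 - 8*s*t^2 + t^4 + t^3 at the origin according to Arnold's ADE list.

D_5

The Hessian of f at 0 has rank 0. Corank 2; j^3 = -(2*s - t)*(3*s - t)^2 has shape L^2 M (L != M), so D-series; mu = 5 gives D_5.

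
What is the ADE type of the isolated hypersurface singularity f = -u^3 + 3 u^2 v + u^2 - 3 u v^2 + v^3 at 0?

A_2

The Hessian of f at 0 has rank 1. Corank 1: A-series; mu = 2 gives A_2.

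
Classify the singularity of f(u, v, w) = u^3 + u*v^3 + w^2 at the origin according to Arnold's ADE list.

E7

The Hessian of f at 0 has rank 1. Corank 2; j^3 = u^3 is a perfect cube, so E-series; the 4-jet and mu = 7 give E_7.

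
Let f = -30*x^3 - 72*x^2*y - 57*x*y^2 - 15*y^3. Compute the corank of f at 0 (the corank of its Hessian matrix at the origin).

2

Hessian at 0 has rank 0.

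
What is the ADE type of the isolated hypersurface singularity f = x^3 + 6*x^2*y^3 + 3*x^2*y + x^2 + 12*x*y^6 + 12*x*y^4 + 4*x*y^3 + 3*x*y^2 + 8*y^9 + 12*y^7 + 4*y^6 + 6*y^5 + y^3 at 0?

A2

The Hessian of f at 0 has rank 1. Corank 1: A-series; mu = 2 gives A_2.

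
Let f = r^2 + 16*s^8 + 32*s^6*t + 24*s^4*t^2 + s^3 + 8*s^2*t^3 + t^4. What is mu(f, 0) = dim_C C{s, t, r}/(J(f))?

The Hessian of f at 0 has rank 1. Corank 2; j^3 = s^3 is a perfect cube, so E-series; the 4-jet and mu = 6 give E_6.

6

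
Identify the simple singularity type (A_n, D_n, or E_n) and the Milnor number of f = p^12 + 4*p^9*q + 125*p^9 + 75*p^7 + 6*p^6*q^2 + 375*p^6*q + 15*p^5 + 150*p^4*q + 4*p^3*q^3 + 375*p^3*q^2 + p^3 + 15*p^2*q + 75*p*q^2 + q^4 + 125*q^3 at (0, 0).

The Hessian of f at 0 is [[0, 0], [0, 0]] with rank 0, so corank 2. A Groebner basis of the Jacobian ideal J(f) in C{p,q} is {q^3, p^2 + 10*p*q + 25*q^2}; counting standard monomials gives mu = 6. Corank 2; j^3 = (p + 5*q)^3 is a perfect cube, so E-series; the 4-jet and mu = 6 give E_6.

Type E6, Milnor number mu = 6.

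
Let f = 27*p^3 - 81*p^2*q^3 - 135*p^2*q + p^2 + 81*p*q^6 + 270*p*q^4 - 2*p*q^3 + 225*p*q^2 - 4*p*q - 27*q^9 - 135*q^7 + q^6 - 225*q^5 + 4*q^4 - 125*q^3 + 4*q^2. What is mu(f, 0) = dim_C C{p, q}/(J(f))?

2

The Hessian of f at 0 is [[2, -4], [-4, 8]] with rank 1, so corank 1. A Groebner basis of the Jacobian ideal J(f) in C{p,q} is {q^2, p - 2*q}; counting standard monomials gives mu = 2. Corank 1: A-series; mu = 2 gives A_2.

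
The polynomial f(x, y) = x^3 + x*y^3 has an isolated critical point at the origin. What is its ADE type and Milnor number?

Type E_7, Milnor number mu = 7.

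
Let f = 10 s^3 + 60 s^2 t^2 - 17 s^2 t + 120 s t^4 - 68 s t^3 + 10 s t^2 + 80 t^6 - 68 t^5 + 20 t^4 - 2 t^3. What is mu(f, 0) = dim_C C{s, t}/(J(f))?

The Hessian of f at 0 has rank 0. Corank 2; j^3 = (2*s - t)*(5*s^2 - 6*s*t + 2*t^2) splits into three distinct lines over C (the quadratic factor has nonzero discriminant), so D_4.

4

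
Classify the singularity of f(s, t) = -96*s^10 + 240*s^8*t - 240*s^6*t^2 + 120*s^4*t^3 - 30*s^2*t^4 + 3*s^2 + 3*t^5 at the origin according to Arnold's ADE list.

The Hessian of f at 0 has rank 1. Corank 1: A-series; mu = 4 gives A_4.

A4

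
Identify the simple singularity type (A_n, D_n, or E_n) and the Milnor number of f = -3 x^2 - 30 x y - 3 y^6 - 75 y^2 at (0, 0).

The Hessian of f at 0 has rank 1. Corank 1: A-series; mu = 5 gives A_5.

Type A_{5}, Milnor number mu = 5.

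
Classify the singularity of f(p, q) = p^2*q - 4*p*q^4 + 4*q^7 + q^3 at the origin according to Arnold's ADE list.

The Hessian of f at 0 has rank 0. Corank 2; j^3 = q*(p^2 + q^2) splits into three distinct lines over C (the quadratic factor has nonzero discriminant), so D_4.

D_{4}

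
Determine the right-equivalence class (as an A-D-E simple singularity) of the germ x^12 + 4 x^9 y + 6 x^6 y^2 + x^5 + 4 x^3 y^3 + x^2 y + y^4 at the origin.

D5

The Hessian of f at 0 has rank 0. Corank 2; j^3 = x^2*y has shape L^2 M (L != M), so D-series; mu = 5 gives D_5.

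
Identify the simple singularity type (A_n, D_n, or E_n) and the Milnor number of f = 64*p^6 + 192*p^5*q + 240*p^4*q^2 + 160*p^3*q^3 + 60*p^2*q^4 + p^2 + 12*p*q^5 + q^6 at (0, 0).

The Hessian of f at 0 has rank 1. Corank 1: A-series; mu = 5 gives A_5.

Type A_5, Milnor number mu = 5.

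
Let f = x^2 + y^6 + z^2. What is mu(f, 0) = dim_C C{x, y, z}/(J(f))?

The Hessian of f at 0 is [[2, 0, 0], [0, 0, 0], [0, 0, 2]] with rank 2, so corank 1. A Groebner basis of the Jacobian ideal J(f) in C{x,y,z} is {y^5, x, z}; counting standard monomials gives mu = 5. Corank 1: A-series; mu = 5 gives A_5.

5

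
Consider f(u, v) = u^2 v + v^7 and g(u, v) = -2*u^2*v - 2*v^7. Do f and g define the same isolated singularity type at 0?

Yes.

The Hessian of f at 0 is [[0, 0], [0, 0]] with rank 0, so corank 2. A Groebner basis of the Jacobian ideal J(f) in C{u,v} is {u^2/7 + v^6, u^3, u*v}; counting standard monomials gives mu = 8. Corank 2; j^3 = u^2*v has shape L^2 M (L != M), so D-series; mu = 8 gives D_8. The Hessian of g at 0 is [[0, 0], [0, 0]] with rank 0, so corank 2. A Groebner basis of the Jacobian ideal J(g) in C{u,v} is {u^2/7 + v^6, u^3, u*v}; counting standard monomials gives mu = 8. Corank 2; j^3 = -2*u^2*v has shape L^2 M (L != M), so D-series; mu = 8 gives D_8. Both have type D_8, hence right-equivalent.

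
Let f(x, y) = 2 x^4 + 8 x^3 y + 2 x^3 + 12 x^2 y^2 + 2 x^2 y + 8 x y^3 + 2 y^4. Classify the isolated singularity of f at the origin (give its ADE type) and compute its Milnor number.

The Hessian of f at 0 has rank 0. Corank 2; j^3 = 2*x^2*(x + y) has shape L^2 M (L != M), so D-series; mu = 5 gives D_5.

Type D5, Milnor number mu = 5.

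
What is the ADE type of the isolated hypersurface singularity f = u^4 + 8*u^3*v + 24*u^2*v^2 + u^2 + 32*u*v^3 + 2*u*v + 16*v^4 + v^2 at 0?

A3

The Hessian of f at 0 has rank 1. Corank 1: A-series; mu = 3 gives A_3.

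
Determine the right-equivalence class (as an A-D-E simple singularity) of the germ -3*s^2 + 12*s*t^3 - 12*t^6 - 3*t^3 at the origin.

The Hessian of f at 0 has rank 1. Corank 1: A-series; mu = 2 gives A_2.

A_{2}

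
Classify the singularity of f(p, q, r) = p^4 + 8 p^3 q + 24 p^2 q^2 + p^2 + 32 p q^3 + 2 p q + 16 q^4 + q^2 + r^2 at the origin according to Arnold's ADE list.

The Hessian of f at 0 has rank 2. Corank 1: A-series; mu = 3 gives A_3.

A3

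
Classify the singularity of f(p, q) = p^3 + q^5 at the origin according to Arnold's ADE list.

The Hessian of f at 0 has rank 0. Corank 2; j^3 = p^3 is a perfect cube, so E-series; the 5-jet and mu = 8 give E_8.

E8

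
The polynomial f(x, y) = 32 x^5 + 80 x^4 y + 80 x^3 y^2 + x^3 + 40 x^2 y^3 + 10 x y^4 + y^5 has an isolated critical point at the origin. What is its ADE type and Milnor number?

The Hessian of f at 0 has rank 0. Corank 2; j^3 = x^3 is a perfect cube, so E-series; the 5-jet and mu = 8 give E_8.

Type E8, Milnor number mu = 8.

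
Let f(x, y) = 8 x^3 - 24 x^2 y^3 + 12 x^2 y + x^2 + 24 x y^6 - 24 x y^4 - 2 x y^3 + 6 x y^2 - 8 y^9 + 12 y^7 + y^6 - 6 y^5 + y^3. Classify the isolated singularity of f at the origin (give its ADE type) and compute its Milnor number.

The Hessian of f at 0 has rank 1. Corank 1: A-series; mu = 2 gives A_2.

Type A2, Milnor number mu = 2.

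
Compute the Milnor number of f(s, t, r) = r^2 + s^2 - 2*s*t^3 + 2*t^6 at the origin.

The Hessian of f at 0 is [[2, 0, 0], [0, 0, 0], [0, 0, 2]] with rank 2, so corank 1. A Groebner basis of the Jacobian ideal J(f) in C{s,t,r} is {s*t^2, -s + t^3, s^2, r}; counting standard monomials gives mu = 5. Corank 1: A-series; mu = 5 gives A_5.

5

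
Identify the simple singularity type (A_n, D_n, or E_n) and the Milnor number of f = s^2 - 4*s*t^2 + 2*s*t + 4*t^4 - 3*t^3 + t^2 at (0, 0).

Type A2, Milnor number mu = 2.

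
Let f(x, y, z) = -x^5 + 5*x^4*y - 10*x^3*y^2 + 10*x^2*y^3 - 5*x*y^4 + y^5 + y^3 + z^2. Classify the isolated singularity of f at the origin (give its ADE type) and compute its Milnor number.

Type E8, Milnor number mu = 8.

The Hessian of f at 0 is [[0, 0, 0], [0, 0, 0], [0, 0, 2]] with rank 1, so corank 2. A Groebner basis of the Jacobian ideal J(f) in C{x,y,z} is {x^4 - 4*x^3*y, y^2, z}; counting standard monomials gives mu = 8. Corank 2; j^3 = y^3 is a perfect cube, so E-series; the 5-jet and mu = 8 give E_8.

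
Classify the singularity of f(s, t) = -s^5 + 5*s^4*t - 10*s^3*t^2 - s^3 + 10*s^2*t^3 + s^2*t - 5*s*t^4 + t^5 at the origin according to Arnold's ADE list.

The Hessian of f at 0 has rank 0. Corank 2; j^3 = -s^2*(s - t) has shape L^2 M (L != M), so D-series; mu = 6 gives D_6.

D_6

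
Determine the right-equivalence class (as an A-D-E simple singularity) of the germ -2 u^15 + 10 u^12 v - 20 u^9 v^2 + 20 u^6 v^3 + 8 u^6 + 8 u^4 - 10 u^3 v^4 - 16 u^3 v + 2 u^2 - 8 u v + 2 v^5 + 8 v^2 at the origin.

A_4

The Hessian of f at 0 is [[4, -8], [-8, 16]] with rank 1, so corank 1. A Groebner basis of the Jacobian ideal J(f) in C{u,v} is {u/16 + v^3 - v/8, u^2 - 4*v^2, u*v - 2*v^2}; counting standard monomials gives mu = 4. Corank 1: A-series; mu = 4 gives A_4.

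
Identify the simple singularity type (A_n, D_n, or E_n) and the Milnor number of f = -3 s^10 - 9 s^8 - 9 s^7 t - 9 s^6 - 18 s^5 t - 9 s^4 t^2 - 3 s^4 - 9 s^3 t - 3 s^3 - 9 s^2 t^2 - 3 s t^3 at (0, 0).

Type E_{7}, Milnor number mu = 7.

The Hessian of f at 0 is [[0, 0], [0, 0]] with rank 0, so corank 2. A Groebner basis of the Jacobian ideal J(f) in C{s,t} is {3*s^2 + t^4 + t^3, s^3, s^2*t - s^2 - t^3/3, 2*s^2 + s*t^2 + 2*t^3/3}; counting standard monomials gives mu = 7. Corank 2; j^3 = -3*s^3 is a perfect cube, so E-series; the 4-jet and mu = 7 give E_7.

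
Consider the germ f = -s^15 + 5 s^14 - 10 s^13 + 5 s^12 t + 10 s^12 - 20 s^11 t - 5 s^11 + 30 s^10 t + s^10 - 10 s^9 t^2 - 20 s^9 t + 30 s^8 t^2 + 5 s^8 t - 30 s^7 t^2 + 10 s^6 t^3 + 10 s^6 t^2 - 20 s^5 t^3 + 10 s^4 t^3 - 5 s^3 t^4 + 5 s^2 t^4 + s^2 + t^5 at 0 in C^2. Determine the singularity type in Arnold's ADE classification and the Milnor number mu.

The Hessian of f at 0 has rank 1. Corank 1: A-series; mu = 4 gives A_4.

Type A_4, Milnor number mu = 4.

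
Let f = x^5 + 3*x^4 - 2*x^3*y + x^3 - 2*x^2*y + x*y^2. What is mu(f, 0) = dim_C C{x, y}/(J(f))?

5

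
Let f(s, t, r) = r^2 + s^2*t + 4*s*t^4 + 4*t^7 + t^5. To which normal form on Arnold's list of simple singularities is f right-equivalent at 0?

The Hessian of f at 0 has rank 1. Corank 2; j^3 = s^2*t has shape L^2 M (L != M), so D-series; mu = 6 gives D_6.

D6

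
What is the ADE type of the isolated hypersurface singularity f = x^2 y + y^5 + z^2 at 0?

The Hessian of f at 0 has rank 1. Corank 2; j^3 = x^2*y has shape L^2 M (L != M), so D-series; mu = 6 gives D_6.

D_{6}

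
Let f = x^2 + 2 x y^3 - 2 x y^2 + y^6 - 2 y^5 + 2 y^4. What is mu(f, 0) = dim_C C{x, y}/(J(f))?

The Hessian of f at 0 is [[2, 0], [0, 0]] with rank 1, so corank 1. A Groebner basis of the Jacobian ideal J(f) in C{x,y} is {x^2, x*y, -x + y^2}; counting standard monomials gives mu = 3. Corank 1: A-series; mu = 3 gives A_3.

3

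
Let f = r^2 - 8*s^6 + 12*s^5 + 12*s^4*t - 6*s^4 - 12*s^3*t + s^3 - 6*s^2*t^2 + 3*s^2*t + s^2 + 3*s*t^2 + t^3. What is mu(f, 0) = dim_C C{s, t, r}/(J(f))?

2

The Hessian of f at 0 is [[2, 0, 0], [0, 0, 0], [0, 0, 2]] with rank 2, so corank 1. A Groebner basis of the Jacobian ideal J(f) in C{s,t,r} is {t^2, s, r}; counting standard monomials gives mu = 2. Corank 1: A-series; mu = 2 gives A_2.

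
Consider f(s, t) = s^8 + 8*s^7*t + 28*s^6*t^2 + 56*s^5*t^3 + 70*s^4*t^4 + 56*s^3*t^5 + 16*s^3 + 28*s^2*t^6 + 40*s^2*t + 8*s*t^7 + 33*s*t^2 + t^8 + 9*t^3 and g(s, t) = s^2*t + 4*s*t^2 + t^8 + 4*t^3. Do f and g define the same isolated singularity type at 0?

Yes.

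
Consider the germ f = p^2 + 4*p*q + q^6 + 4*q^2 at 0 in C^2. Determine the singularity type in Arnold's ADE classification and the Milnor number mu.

Type A_{5}, Milnor number mu = 5.

The Hessian of f at 0 has rank 1. Corank 1: A-series; mu = 5 gives A_5.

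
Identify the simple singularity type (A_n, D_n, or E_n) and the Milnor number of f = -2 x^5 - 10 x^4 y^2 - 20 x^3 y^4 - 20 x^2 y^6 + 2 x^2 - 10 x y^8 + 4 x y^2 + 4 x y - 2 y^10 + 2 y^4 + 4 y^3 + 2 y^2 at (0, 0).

The Hessian of f at 0 is [[4, 4], [4, 4]] with rank 1, so corank 1. A Groebner basis of the Jacobian ideal J(f) in C{x,y} is {x^2 + 2*x*y - x - y, x + y^2 + y}; counting standard monomials gives mu = 4. Corank 1: A-series; mu = 4 gives A_4.

Type A_4, Milnor number mu = 4.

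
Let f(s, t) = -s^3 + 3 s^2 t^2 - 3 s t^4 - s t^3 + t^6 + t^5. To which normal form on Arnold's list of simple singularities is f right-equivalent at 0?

The Hessian of f at 0 has rank 0. Corank 2; j^3 = -s^3 is a perfect cube, so E-series; the 4-jet and mu = 7 give E_7.

E_7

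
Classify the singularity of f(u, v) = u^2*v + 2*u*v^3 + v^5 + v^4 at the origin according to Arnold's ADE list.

D5

The Hessian of f at 0 has rank 0. Corank 2; j^3 = u^2*v has shape L^2 M (L != M), so D-series; mu = 5 gives D_5.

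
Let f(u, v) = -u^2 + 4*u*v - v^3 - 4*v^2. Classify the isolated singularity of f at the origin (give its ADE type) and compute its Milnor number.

Type A_2, Milnor number mu = 2.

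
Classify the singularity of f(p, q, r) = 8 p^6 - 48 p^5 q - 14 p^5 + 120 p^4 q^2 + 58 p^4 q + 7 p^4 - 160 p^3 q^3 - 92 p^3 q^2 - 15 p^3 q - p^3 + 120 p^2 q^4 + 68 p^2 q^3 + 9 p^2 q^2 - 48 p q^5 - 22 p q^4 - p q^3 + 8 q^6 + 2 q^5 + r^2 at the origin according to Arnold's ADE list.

E_7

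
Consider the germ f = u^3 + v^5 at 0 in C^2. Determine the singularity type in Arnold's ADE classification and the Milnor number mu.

Type E_{8}, Milnor number mu = 8.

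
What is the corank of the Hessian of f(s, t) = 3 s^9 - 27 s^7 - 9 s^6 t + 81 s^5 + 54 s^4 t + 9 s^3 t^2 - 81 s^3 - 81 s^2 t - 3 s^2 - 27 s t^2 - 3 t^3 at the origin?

1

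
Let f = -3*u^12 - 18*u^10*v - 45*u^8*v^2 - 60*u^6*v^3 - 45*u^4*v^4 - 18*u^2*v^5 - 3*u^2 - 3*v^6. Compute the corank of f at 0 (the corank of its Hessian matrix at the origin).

1

Hessian at 0 has rank 1.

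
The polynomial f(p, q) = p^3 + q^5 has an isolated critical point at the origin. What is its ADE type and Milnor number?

Type E_{8}, Milnor number mu = 8.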